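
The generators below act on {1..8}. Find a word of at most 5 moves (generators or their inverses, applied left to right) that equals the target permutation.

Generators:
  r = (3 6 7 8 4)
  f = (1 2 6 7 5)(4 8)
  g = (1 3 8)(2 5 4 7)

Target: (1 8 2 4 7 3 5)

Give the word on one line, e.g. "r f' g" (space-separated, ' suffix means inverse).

f g f g'

  after f: (1 2 6 7 5)(4 8)
  after g: (1 5 3 8 7 4)(2 6)
  after f: (2 7 8 5 3 4)
  after g': (1 8 2 4 7 3 5)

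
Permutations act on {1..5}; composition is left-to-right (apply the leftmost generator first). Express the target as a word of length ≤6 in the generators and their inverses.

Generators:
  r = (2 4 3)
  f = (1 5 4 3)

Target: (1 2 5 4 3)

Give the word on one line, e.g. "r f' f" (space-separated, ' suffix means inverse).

r' f' f' r'

  after r': (2 3 4)
  after f': (1 3 5)(2 4)
  after f': (1 4 2 5 3)
  after r': (1 2 5 4 3)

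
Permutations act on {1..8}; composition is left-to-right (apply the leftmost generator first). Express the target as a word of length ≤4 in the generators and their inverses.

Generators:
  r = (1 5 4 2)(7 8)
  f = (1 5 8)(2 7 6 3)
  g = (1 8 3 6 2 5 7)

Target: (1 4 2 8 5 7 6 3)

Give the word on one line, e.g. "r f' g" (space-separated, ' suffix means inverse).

f r

  after f: (1 5 8)(2 7 6 3)
  after r: (1 4 2 8 5 7 6 3)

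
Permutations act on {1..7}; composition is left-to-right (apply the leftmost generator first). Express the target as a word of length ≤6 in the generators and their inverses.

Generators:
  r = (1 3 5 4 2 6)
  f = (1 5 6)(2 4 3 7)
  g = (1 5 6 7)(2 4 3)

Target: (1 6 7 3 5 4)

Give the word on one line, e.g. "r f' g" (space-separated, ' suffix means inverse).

g' f r f' g

  after g': (1 7 6 5)(2 3 4)
  after f: (1 2 7)
  after r: (1 6)(2 7 3 5 4)
  after f': (1 5 2 3)(4 7)
  after g: (1 6 7 3 5 4)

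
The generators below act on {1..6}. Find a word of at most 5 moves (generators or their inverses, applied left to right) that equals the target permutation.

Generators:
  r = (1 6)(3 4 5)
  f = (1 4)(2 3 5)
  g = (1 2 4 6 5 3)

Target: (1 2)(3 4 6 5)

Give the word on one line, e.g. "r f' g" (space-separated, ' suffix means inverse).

g' g' r f'

  after g': (1 3 5 6 4 2)
  after g': (1 5 4)(2 3 6)
  after r: (1 3)(2 4 6)
  after f': (1 2)(3 4 6 5)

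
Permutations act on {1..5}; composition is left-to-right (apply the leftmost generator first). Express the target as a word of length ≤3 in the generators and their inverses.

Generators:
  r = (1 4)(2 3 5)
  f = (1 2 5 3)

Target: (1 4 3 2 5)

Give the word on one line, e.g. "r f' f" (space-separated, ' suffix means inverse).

r f'

  after r: (1 4)(2 3 5)
  after f': (1 4 3 2 5)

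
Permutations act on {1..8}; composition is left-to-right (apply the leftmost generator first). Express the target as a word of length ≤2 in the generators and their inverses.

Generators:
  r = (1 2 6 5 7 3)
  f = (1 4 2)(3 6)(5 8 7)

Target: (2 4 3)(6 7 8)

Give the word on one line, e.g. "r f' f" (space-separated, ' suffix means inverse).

  after f': (1 2 4)(3 6)(5 7 8)
  after r': (2 4 3)(6 7 8)

f' r'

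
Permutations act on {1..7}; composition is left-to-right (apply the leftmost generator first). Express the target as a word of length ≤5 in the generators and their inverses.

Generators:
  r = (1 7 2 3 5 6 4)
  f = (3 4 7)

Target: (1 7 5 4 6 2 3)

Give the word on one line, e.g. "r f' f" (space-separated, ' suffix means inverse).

r' r' f' r f

  after r': (1 4 6 5 3 2 7)
  after r': (1 6 3 7 4 5 2)
  after f': (1 6 7 3 4 5 2)
  after r: (1 4 6 2 7 5 3)
  after f: (1 7 5 4 6 2 3)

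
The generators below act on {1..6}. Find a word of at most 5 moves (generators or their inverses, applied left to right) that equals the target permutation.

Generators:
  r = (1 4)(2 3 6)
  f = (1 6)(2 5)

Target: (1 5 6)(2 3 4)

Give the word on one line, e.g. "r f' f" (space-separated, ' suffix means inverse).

  after f': (1 6)(2 5)
  after r: (1 2 5 3 6 4)
  after f: (1 5 3)(4 6)
  after r: (1 5 6)(2 3 4)

f' r f r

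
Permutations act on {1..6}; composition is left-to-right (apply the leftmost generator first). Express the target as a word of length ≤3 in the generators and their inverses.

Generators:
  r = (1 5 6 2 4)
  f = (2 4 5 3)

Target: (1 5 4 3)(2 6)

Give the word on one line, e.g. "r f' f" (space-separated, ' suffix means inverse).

  after f: (2 4 5 3)
  after f: (2 5)(3 4)
  after r: (1 5 4 3)(2 6)

f f r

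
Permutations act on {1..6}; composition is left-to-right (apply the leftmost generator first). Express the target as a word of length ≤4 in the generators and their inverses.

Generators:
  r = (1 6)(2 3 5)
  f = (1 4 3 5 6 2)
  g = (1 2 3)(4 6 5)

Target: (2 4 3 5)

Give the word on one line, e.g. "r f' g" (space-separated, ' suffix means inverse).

  after f': (1 2 6 5 3 4)
  after g': (2 4 3 5)

f' g'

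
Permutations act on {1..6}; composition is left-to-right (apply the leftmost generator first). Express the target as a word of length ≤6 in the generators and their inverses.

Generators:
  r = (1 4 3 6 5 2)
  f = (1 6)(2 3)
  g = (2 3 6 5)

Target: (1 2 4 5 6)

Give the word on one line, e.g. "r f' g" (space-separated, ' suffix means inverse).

f r' f g f'

  after f: (1 6)(2 3)
  after r': (1 3 5 6 2 4)
  after f: (1 2 4 6 3 5)
  after g: (1 3 2 4 5)
  after f': (1 2 4 5 6)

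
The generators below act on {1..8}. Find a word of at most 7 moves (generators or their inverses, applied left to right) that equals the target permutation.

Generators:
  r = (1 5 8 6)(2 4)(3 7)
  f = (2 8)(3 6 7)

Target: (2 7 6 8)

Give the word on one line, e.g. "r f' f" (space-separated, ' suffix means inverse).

f' r f f r'

  after f': (2 8)(3 7 6)
  after r: (1 5 8 4 2 6 7)
  after f: (1 5 2 7)(3 6)(4 8)
  after f: (1 5 8 4 2 3 7)
  after r': (2 7 6 8)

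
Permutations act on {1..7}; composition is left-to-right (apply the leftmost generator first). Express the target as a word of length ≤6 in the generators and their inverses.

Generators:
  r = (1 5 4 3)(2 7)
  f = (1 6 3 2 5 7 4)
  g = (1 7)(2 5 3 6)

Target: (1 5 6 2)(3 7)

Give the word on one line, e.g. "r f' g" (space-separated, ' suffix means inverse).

f r f' f' r'

  after f: (1 6 3 2 5 7 4)
  after r: (1 6)(2 4 5)(3 7)
  after f': (2 7 6 4)(3 5)
  after f': (1 4 3 2 5 6 7)
  after r': (1 5 6 2)(3 7)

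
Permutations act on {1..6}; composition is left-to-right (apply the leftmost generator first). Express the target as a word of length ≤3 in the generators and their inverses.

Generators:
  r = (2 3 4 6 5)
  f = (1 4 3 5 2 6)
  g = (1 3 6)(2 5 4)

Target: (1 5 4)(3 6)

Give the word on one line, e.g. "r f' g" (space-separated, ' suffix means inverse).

  after f': (1 6 2 5 3 4)
  after r: (1 5 4)(3 6)

f' r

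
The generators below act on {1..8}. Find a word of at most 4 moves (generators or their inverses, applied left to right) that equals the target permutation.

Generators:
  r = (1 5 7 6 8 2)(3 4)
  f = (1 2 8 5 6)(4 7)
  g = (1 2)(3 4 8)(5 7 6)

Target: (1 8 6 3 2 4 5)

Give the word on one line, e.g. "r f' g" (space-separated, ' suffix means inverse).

g' f' g' f

  after g': (1 2)(3 8 4)(5 6 7)
  after f': (2 6 4 3)(7 8)
  after g': (1 2 7 4 8 5 6 3)
  after f: (1 8 6 3 2 4 5)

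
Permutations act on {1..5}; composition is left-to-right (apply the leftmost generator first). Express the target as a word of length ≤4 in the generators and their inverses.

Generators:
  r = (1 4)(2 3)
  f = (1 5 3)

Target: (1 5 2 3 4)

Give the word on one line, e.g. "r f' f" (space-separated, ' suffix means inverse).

  after f: (1 5 3)
  after r: (1 5 2 3 4)

f r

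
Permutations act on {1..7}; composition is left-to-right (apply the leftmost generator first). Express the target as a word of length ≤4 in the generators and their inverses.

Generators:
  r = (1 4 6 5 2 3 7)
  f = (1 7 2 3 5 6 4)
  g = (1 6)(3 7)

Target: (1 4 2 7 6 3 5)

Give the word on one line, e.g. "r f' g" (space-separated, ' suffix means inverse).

  after r: (1 4 6 5 2 3 7)
  after r: (1 6 2 7 4 5 3)
  after g: (2 3 6)(4 5 7)
  after r: (1 4 2 7 6 3 5)

r r g r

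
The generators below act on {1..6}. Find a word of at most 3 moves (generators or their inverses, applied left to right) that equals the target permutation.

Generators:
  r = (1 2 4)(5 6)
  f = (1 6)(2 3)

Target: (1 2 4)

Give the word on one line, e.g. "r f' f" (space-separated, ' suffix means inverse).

  after r': (1 4 2)(5 6)
  after r': (1 2 4)

r' r'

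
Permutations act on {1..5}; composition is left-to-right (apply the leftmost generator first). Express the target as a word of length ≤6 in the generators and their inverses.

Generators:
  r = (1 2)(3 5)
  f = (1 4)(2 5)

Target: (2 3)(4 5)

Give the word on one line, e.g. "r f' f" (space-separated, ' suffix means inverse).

  after f': (1 4)(2 5)
  after r: (1 4 2 3 5)
  after f: (2 3)(4 5)
  after r': (1 2 5 4 3)
  after r': (2 3)(4 5)

f' r f r' r'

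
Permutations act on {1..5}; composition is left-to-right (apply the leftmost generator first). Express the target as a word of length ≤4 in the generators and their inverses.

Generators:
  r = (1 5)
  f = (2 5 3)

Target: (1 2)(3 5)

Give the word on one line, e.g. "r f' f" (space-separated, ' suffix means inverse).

r' f r f

  after r': (1 5)
  after f: (1 3 2 5)
  after r: (1 3 2)
  after f: (1 2)(3 5)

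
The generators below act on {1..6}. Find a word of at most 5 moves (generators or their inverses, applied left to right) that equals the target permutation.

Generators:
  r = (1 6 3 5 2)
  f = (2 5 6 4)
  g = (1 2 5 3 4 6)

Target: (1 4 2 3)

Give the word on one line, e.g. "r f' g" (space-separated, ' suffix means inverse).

f g' f r'

  after f: (2 5 6 4)
  after g': (1 6 3 5 4)
  after f: (1 4)(2 5)(3 6)
  after r': (1 4 2 3)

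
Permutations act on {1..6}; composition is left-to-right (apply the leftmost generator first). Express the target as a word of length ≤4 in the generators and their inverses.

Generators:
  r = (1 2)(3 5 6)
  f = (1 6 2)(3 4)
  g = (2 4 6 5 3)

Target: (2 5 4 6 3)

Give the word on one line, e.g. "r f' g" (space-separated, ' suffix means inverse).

  after f': (1 2 6)(3 4)
  after r: (2 3 4 5 6)
  after g': (2 5 4 6 3)

f' r g'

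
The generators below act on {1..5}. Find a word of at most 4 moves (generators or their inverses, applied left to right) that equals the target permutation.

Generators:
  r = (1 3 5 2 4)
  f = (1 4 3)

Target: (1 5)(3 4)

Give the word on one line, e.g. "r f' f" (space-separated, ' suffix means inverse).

  after r': (1 4 2 5 3)
  after r': (1 2 3 4 5)
  after f': (1 2 4 5 3)
  after r': (1 5)(3 4)

r' r' f' r'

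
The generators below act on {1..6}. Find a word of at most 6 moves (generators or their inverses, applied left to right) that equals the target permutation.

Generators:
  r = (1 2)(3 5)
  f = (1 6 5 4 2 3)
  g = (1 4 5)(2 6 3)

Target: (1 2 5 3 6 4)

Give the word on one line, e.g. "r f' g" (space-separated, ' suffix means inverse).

  after f': (1 3 2 4 5 6)
  after f': (1 2 5)(3 4 6)
  after g: (1 6 2)(3 5 4)
  after f': (2 3 6 4)
  after r: (1 2 5 3 6 4)

f' f' g f' r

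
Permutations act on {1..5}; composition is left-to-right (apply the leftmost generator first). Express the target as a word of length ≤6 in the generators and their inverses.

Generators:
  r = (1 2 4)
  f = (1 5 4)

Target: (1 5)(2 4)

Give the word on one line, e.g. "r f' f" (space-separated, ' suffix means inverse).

  after r: (1 2 4)
  after f: (1 2)(4 5)
  after r': (2 4 5)
  after f: (1 5 2)
  after r': (1 5)(2 4)

r f r' f r'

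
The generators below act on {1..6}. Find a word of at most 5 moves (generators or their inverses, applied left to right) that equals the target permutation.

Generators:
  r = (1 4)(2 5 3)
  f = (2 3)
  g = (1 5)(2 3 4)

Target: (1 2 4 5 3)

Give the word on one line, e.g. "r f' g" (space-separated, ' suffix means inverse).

  after f: (2 3)
  after r: (1 4)(3 5)
  after f': (1 4)(2 3 5)
  after g: (1 2 4 5 3)

f r f' g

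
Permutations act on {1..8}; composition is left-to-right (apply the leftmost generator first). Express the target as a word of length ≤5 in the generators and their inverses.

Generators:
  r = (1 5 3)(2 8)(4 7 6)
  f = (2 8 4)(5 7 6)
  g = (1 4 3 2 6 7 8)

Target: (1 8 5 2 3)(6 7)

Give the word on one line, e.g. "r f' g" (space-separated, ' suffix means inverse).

  after g: (1 4 3 2 6 7 8)
  after r: (1 7 2 4)(3 8 5)
  after g: (1 8 5 2 3)(6 7)

g r g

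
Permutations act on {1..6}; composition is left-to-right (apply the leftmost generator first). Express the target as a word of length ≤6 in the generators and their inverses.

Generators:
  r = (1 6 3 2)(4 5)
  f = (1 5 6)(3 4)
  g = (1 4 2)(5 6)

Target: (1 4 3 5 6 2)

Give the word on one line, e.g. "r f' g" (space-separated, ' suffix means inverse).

f' r' f' g r

  after f': (1 6 5)(3 4)
  after r': (2 3 5)(4 6)
  after f': (1 6 3)(2 4 5)
  after g: (1 5)(3 4 6)
  after r: (1 4 3 5 6 2)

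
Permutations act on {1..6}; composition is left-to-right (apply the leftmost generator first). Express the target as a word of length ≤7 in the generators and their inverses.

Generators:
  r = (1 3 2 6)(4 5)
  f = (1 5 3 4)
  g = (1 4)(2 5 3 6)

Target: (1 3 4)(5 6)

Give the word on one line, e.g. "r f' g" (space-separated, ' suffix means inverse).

g g f' g r

  after g: (1 4)(2 5 3 6)
  after g: (2 3)(5 6)
  after f': (1 4 3 2 5 6)
  after g: (2 3 5)(4 6)
  after r: (1 3 4)(5 6)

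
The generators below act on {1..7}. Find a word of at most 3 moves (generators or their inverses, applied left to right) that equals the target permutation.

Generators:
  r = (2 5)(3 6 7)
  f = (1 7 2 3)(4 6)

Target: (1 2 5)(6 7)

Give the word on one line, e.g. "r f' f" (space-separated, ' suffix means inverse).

r' f f

  after r': (2 5)(3 7 6)
  after f: (1 7 4 6)(2 5 3)
  after f: (1 2 5)(6 7)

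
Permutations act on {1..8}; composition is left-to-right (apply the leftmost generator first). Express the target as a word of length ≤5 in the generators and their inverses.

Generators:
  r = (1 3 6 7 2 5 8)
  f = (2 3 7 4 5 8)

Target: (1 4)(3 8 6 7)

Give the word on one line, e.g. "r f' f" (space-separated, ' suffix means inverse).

  after r: (1 3 6 7 2 5 8)
  after f: (1 7 3 6 4 5 2 8)
  after r: (1 2)(3 7 6 4 8)
  after r: (1 5 8 6 4)(2 3)
  after f': (1 4)(3 8 6 7)

r f r r f'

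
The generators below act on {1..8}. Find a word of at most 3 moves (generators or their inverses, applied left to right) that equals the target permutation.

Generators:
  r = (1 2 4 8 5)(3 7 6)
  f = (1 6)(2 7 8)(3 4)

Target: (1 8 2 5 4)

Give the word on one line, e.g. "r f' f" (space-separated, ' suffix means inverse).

  after r: (1 2 4 8 5)(3 7 6)
  after r: (1 4 5 2 8)(3 6 7)
  after r: (1 8 2 5 4)

r r r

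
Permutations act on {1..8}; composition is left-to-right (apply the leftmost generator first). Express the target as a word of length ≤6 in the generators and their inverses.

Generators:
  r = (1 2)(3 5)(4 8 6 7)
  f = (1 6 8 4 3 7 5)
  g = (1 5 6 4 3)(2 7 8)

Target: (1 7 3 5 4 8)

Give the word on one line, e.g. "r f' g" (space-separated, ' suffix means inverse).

  after g': (1 3 4 6 5)(2 8 7)
  after f': (1 4)(2 6 7)(3 8)
  after r: (1 8 5 3 6 4 2 7)
  after g': (1 7 3 5 4 8)

g' f' r g'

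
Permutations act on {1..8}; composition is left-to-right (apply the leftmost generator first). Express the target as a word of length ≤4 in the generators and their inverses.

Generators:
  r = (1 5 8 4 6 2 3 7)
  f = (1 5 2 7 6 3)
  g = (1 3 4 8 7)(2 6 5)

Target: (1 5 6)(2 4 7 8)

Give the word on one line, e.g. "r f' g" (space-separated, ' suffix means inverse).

  after g': (1 7 8 4 3)(2 5 6)
  after g': (1 8 3 7 4)(2 6 5)
  after r': (1 5 6)(2 4 7 8)

g' g' r'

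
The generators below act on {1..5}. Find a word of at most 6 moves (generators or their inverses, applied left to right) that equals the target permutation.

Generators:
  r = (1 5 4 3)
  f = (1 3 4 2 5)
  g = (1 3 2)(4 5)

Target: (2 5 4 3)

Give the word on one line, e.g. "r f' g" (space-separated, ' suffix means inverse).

  after g: (1 3 2)(4 5)
  after g: (1 2 3)
  after g: (4 5)
  after g: (1 3 2)
  after r: (2 5 4 3)

g g g g r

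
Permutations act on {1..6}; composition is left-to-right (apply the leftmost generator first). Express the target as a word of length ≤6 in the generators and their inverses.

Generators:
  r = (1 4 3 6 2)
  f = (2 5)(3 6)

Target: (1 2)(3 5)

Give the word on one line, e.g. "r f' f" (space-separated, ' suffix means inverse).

f r' f' r f'

  after f: (2 5)(3 6)
  after r': (1 2 5 6 4)
  after f': (1 5 3 6 4)
  after r: (1 5 6 3 2)
  after f': (1 2)(3 5)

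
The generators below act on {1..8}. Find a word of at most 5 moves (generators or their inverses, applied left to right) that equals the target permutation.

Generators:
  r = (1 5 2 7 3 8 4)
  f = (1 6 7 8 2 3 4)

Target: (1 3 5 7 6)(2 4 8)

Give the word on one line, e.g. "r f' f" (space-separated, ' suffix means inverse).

r f' r f' r'

  after r: (1 5 2 7 3 8 4)
  after f': (1 5 8 3 7 2 6)
  after r: (1 2 6 5 4)
  after f': (1 8 7 6 5 3 2)
  after r': (1 3 5 7 6)(2 4 8)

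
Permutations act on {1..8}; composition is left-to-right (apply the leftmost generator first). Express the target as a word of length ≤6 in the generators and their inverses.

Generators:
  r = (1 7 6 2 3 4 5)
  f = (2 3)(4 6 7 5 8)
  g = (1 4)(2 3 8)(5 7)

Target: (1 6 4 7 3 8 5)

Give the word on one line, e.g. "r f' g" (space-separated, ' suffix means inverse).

f' f' r' g' r

  after f': (2 3)(4 8 5 7 6)
  after f': (4 5 6 8 7)
  after r': (1 5 7 3 2 6 8)
  after g': (1 7 2 6 3 8 4)
  after r: (1 6 4 7 3 8 5)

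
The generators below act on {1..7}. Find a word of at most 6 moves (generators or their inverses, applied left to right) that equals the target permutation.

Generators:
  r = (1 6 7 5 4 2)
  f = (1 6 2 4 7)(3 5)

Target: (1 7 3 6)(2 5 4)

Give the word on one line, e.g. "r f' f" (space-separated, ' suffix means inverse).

r f' r f' f'

  after r: (1 6 7 5 4 2)
  after f': (2 7 3 5)(4 6)
  after r: (1 6 2 5)(3 4 7)
  after f': (2 3)(5 7)
  after f': (1 7 3 6)(2 5 4)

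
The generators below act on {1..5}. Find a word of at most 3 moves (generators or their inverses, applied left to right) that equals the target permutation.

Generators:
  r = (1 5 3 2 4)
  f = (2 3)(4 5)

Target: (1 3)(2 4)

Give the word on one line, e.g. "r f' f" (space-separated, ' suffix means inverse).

r' r' f'

  after r': (1 4 2 3 5)
  after r': (1 2 5 4 3)
  after f': (1 3)(2 4)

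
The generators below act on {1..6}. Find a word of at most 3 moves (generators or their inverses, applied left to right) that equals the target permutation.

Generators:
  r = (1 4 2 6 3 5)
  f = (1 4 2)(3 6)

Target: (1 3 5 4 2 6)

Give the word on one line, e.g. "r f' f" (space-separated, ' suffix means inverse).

  after f': (1 2 4)(3 6)
  after r: (1 6 5)
  after r: (1 3 5 4 2 6)

f' r r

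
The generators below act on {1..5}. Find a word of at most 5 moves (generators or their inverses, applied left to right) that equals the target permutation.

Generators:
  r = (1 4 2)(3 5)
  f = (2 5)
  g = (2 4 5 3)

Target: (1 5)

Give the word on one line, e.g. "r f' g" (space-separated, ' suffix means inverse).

f' r g

  after f': (2 5)
  after r: (1 4 2 3 5)
  after g: (1 5)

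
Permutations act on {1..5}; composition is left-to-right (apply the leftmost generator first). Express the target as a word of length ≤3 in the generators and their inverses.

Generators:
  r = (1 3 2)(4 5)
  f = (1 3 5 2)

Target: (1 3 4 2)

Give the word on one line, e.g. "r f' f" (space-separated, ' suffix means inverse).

  after r: (1 3 2)(4 5)
  after f': (3 5 4)
  after r: (1 3 4 2)

r f' r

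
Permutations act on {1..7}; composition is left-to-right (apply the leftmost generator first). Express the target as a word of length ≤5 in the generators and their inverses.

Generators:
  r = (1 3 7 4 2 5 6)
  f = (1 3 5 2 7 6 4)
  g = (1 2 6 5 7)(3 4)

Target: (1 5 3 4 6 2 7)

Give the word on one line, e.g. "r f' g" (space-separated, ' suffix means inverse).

  after r: (1 3 7 4 2 5 6)
  after g': (1 4)(2 6 7 3 5)
  after g': (1 3 6 5)(4 7)
  after f: (1 5 3 4 6 2 7)

r g' g' f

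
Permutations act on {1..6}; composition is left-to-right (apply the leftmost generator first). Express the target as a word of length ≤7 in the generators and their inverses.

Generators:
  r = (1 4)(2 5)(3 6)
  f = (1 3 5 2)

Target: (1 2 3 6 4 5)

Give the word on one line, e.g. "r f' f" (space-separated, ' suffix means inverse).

f' f' r' f' r'

  after f': (1 2 5 3)
  after f': (1 5)(2 3)
  after r': (1 2 6 3 5 4)
  after f': (1 5 4 2 6)
  after r': (1 2 3 6 4 5)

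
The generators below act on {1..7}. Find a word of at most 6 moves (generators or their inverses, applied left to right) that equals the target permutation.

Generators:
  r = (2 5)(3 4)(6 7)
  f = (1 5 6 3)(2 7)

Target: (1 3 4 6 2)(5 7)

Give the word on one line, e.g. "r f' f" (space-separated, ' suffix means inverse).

r f f f

  after r: (2 5)(3 4)(6 7)
  after f: (1 5 7 3 4)(2 6)
  after f: (1 6 7)(2 3 4 5)
  after f: (1 3 4 6 2)(5 7)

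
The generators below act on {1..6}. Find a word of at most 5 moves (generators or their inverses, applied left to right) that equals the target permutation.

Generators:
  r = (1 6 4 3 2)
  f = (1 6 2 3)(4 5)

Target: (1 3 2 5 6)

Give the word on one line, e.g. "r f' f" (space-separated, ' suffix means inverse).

  after r': (1 2 3 4 6)
  after r': (1 3 6 2 4)
  after f': (1 2 5 4 3)
  after r': (1 3 2 5 6)

r' r' f' r'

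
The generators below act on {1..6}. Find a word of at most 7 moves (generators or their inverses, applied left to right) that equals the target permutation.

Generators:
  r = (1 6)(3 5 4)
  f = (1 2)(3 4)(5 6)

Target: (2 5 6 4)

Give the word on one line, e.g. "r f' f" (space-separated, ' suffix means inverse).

  after r: (1 6)(3 5 4)
  after r: (3 4 5)
  after f: (1 2)(4 6 5)
  after r': (1 2 6 3 4)
  after f: (2 5 6 4)

r r f r' f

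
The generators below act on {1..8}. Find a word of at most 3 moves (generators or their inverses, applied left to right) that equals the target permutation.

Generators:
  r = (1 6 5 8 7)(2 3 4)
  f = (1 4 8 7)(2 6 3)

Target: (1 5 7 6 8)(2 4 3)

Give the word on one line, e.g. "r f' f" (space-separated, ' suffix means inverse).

r r

  after r: (1 6 5 8 7)(2 3 4)
  after r: (1 5 7 6 8)(2 4 3)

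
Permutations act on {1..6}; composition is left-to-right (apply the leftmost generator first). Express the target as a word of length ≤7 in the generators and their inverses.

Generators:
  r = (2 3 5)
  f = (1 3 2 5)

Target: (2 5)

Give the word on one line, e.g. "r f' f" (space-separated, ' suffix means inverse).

  after r': (2 5 3)
  after f': (1 5)
  after r: (1 2 3 5)
  after f: (1 5 3)
  after f: (2 5)

r' f' r f f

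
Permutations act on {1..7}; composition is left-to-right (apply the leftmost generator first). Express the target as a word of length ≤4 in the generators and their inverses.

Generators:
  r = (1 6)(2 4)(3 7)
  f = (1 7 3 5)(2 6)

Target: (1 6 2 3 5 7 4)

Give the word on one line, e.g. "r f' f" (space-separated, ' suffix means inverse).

  after f': (1 5 3 7)(2 6)
  after r: (1 5 7 6 4 2)
  after f: (2 7)(3 5)(4 6)
  after r: (1 6 2 3 5 7 4)

f' r f r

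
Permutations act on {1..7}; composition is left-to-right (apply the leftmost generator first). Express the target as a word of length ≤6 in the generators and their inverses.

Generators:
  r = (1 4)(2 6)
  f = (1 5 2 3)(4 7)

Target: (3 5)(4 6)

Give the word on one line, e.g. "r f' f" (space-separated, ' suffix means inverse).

r f' f' r

  after r: (1 4)(2 6)
  after f': (1 7 4 3 2 6 5)
  after f': (1 4 2 6)(3 5)
  after r: (3 5)(4 6)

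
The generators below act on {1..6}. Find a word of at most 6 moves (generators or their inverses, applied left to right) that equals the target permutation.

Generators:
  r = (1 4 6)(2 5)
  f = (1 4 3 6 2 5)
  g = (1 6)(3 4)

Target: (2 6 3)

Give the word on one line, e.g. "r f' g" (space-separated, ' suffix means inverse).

g' r f r r

  after g': (1 6)(3 4)
  after r: (2 5)(3 6 4)
  after f: (1 4 6 3 2)
  after r: (1 6 3 5 2 4)
  after r: (2 6 3)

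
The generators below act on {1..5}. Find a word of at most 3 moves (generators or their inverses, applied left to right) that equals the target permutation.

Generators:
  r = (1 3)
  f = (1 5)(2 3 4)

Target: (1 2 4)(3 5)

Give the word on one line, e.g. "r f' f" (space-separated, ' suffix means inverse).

r f' r

  after r: (1 3)
  after f': (1 2 4 3 5)
  after r: (1 2 4)(3 5)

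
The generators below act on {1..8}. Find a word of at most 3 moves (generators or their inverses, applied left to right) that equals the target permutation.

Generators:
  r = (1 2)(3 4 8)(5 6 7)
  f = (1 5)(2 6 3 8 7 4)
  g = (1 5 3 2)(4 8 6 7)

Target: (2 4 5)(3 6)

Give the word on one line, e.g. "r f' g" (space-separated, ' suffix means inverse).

  after g': (1 2 3 5)(4 7 6 8)
  after r: (2 4 5)(3 6)

g' r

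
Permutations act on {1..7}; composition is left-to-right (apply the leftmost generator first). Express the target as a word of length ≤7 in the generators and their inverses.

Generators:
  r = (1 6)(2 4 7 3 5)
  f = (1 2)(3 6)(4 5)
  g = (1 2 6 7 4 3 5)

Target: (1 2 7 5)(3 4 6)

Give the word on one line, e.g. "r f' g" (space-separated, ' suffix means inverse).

  after r: (1 6)(2 4 7 3 5)
  after g: (1 7 5 6 2 3)
  after r: (1 3 6 4 7 2 5)
  after f': (1 6 5 2 4 7)
  after g': (1 2 7 5)(3 4 6)

r g r f' g'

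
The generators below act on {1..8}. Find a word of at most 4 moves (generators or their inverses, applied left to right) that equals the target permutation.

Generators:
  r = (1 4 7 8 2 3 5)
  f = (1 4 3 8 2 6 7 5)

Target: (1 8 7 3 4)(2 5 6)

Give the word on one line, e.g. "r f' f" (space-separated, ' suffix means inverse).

f' f' r

  after f': (1 5 7 6 2 8 3 4)
  after f': (1 7 2 3)(4 5 6 8)
  after r: (1 8 7 3 4)(2 5 6)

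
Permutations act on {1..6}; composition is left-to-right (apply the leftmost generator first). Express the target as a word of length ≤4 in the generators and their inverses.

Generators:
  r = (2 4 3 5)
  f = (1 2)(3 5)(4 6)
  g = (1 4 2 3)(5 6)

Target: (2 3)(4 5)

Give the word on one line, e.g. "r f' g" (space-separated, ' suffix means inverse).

r r

  after r: (2 4 3 5)
  after r: (2 3)(4 5)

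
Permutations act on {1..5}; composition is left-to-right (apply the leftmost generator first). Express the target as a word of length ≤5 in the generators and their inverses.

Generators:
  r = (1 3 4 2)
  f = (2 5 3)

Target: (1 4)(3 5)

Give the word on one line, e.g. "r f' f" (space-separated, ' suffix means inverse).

  after f: (2 5 3)
  after r': (1 2 5)(3 4)
  after r': (1 4)(2 5)
  after f: (1 4)(2 3)
  after f: (1 4)(3 5)

f r' r' f f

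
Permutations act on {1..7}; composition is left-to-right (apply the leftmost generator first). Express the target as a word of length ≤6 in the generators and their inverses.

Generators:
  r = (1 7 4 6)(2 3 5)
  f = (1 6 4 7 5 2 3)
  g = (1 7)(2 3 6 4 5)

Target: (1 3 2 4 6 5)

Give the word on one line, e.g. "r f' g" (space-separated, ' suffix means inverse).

  after r': (1 6 4 7)(2 5 3)
  after r': (1 4)(2 3 5)(6 7)
  after f: (1 7 4 6 5 3 2)
  after g: (2 7 5 6)
  after f': (1 3 2 4 6 5)

r' r' f g f'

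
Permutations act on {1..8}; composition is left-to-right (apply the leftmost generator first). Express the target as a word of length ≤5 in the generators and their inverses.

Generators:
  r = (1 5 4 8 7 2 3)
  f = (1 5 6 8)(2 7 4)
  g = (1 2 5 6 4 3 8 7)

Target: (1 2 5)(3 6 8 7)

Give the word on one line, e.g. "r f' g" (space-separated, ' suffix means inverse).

  after r: (1 5 4 8 7 2 3)
  after r: (1 4 7 3 5 8 2)
  after f: (1 2 5)(3 6 8 7)

r r f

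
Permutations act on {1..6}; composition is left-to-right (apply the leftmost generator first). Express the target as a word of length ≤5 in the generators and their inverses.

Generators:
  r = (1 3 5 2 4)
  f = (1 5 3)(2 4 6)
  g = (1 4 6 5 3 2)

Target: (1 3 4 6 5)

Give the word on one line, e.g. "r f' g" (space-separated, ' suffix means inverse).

g' r f' g'

  after g': (1 2 3 5 6 4)
  after r: (1 4 3 2 5 6)
  after f': (1 2)(3 6)(4 5)
  after g': (1 3 4 6 5)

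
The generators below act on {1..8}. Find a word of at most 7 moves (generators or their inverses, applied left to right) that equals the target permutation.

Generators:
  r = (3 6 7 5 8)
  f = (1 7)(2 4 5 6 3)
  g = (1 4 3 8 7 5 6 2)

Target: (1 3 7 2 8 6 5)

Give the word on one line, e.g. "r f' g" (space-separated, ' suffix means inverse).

g' f r' f' f'

  after g': (1 2 6 5 7 8 3 4)
  after f: (1 4 7 8 2 3 5)
  after r': (1 4 6 3 7 5)(2 8)
  after f': (1 2 8 3)(4 5 7)
  after f': (1 3 7 2 8 6 5)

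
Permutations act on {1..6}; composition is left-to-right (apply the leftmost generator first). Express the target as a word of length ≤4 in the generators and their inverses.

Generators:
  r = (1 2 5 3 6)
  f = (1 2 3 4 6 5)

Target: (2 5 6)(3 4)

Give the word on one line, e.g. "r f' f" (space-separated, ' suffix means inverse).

  after f: (1 2 3 4 6 5)
  after r': (2 5 6)(3 4)

f r'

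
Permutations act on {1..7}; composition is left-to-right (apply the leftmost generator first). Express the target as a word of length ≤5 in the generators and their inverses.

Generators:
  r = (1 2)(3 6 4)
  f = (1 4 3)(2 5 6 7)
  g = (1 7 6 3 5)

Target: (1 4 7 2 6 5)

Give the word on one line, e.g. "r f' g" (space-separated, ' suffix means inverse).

  after f: (1 4 3)(2 5 6 7)
  after g': (1 4 6)(2 3 5 7)
  after g': (1 4 7 2 6 5)

f g' g'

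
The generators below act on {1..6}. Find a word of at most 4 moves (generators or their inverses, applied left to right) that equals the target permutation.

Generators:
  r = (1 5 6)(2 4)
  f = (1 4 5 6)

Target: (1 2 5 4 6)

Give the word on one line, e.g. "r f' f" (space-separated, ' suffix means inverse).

f' r' f' r

  after f': (1 6 5 4)
  after r': (1 5 2 4 6)
  after f': (1 4 5 2)
  after r: (1 2 5 4 6)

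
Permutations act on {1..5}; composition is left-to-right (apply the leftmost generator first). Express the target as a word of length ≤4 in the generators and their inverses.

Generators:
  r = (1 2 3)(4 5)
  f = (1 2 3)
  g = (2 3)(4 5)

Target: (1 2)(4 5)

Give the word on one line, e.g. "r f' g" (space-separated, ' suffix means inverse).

r r g

  after r: (1 2 3)(4 5)
  after r: (1 3 2)
  after g: (1 2)(4 5)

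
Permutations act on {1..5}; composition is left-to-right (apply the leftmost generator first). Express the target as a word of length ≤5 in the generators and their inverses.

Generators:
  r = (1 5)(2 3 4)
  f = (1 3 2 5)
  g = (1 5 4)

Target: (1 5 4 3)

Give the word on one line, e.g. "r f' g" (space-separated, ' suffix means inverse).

  after g': (1 4 5)
  after r': (1 3 2 4)
  after g: (1 3 2)(4 5)
  after f: (1 2 3 5 4)
  after f: (1 5 4 3)

g' r' g f f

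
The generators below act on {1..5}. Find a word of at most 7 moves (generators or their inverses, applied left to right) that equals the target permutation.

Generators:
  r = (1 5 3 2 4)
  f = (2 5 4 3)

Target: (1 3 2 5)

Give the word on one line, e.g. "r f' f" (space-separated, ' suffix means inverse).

f' r' f' f' r'

  after f': (2 3 4 5)
  after r': (1 4)(2 5 3)
  after f': (1 5 4)
  after f': (1 2 3 4)
  after r': (1 3 2 5)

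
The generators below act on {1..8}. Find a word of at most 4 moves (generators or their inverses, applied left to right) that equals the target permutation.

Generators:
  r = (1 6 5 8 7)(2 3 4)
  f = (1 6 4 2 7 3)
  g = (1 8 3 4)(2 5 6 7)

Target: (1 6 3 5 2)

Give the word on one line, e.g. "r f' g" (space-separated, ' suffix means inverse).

r r g

  after r: (1 6 5 8 7)(2 3 4)
  after r: (1 5 7 6 8)(2 4 3)
  after g: (1 6 3 5 2)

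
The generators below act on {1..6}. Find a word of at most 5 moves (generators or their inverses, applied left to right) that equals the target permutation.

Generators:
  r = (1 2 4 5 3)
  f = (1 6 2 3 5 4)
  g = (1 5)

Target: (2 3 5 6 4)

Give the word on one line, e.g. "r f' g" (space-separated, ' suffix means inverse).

  after r: (1 2 4 5 3)
  after f': (1 6)(2 5)(3 4)
  after f': (2 3 5 6 4)

r f' f'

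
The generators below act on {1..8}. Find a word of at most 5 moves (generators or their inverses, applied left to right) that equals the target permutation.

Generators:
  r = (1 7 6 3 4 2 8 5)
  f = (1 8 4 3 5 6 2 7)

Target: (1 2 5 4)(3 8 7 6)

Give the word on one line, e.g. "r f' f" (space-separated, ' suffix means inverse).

  after f': (1 7 2 6 5 3 4 8)
  after r': (2 7 4)(5 6 8)
  after f: (1 8 6 4 7 3 5 2)
  after r': (1 2 5 4)(3 8 7 6)

f' r' f r'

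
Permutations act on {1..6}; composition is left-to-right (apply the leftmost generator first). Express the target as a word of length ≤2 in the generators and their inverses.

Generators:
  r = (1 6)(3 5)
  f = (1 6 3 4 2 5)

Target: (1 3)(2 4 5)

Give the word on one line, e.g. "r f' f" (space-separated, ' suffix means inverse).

  after f': (1 5 2 4 3 6)
  after r: (1 3)(2 4 5)

f' r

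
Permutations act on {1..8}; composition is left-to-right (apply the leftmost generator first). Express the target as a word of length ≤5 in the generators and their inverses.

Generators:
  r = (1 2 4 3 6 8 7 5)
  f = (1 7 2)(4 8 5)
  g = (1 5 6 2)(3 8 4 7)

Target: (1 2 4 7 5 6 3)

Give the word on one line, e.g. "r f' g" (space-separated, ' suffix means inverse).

f' g f' g f'

  after f': (1 2 7)(4 5 8)
  after g: (2 3 8 7 5 4 6)
  after f': (1 2 3 4 6 7 8)
  after g: (2 8 5 6 3 7 4)
  after f': (1 2 4 7 5 6 3)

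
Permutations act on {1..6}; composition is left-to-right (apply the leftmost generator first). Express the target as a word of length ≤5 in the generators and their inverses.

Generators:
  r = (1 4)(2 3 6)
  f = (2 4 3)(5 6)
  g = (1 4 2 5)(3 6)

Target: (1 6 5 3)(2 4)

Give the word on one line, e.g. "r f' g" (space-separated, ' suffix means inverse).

g g f' r

  after g: (1 4 2 5)(3 6)
  after g: (1 2)(4 5)
  after f': (1 3 4 6 5 2)
  after r: (1 6 5 3)(2 4)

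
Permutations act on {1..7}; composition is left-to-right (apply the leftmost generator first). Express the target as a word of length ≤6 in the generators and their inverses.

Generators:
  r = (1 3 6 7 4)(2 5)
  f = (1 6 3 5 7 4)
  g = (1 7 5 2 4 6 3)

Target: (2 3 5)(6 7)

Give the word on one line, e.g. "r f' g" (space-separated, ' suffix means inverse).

f r f' f' r'

  after f: (1 6 3 5 7 4)
  after r: (1 7)(2 5 4 3)
  after f': (1 5 7 4 6)(2 3)
  after f': (1 3 2 6 4)
  after r': (2 3 5)(6 7)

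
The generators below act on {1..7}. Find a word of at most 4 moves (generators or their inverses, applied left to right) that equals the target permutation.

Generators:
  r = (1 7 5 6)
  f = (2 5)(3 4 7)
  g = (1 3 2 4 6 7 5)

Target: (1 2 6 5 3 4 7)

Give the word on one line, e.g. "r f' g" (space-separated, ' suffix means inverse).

g g

  after g: (1 3 2 4 6 7 5)
  after g: (1 2 6 5 3 4 7)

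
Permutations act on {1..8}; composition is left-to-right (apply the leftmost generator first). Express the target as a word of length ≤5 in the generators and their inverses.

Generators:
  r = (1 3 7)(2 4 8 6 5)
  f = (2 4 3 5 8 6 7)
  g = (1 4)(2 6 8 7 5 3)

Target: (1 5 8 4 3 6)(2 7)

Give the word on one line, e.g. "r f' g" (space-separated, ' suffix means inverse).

r g r'

  after r: (1 3 7)(2 4 8 6 5)
  after g: (1 2)(3 5 6)(4 7)
  after r': (1 5 8 4 3 6)(2 7)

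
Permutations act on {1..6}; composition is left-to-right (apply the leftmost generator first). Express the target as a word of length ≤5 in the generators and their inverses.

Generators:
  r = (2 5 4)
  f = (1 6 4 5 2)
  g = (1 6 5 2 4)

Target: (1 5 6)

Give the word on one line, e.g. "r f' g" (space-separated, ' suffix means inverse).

  after g: (1 6 5 2 4)
  after r': (1 6 2 5 4)
  after g: (1 5)(4 6)
  after g: (1 2 4 5 6)
  after r: (1 5 6)

g r' g g r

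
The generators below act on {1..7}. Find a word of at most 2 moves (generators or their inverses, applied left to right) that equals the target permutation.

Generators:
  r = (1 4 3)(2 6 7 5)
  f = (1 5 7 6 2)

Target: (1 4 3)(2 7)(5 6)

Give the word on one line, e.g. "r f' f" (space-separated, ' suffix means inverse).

r' r'

  after r': (1 3 4)(2 5 7 6)
  after r': (1 4 3)(2 7)(5 6)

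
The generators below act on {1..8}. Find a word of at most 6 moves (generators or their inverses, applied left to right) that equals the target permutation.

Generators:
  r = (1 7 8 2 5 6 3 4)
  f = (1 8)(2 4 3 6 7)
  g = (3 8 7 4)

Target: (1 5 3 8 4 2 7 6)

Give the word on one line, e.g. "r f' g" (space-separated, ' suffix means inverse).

  after f: (1 8)(2 4 3 6 7)
  after r: (1 2)(5 6 8 7)
  after g: (1 2)(3 8 4)(5 6 7)
  after g: (1 2)(3 7 5 6 4 8)
  after r: (1 5 3 8 4 2 7 6)

f r g g r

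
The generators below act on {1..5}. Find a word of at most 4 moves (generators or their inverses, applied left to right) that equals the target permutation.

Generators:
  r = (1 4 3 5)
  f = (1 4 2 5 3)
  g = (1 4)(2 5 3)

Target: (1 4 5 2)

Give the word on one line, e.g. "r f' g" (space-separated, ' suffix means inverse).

  after r': (1 5 3 4)
  after f': (1 2 4 3)
  after f': (1 4 5 2)

r' f' f'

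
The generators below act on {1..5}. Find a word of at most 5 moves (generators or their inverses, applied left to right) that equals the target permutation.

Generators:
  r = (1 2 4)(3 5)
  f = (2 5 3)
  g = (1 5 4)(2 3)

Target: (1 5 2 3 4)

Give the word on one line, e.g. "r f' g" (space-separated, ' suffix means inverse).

f' r' g r' g'

  after f': (2 3 5)
  after r': (1 4 2 5)
  after g: (2 4 3)
  after r': (1 4 5 3)
  after g': (1 5 2 3 4)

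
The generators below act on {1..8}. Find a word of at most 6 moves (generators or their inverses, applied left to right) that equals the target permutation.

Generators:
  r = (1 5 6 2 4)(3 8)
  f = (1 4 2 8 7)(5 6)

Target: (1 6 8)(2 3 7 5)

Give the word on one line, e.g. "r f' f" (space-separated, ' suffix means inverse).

  after f: (1 4 2 8 7)(5 6)
  after r': (1 2 3 8 7 4 6)
  after r': (1 6 4 5)(2 8 7)
  after r': (1 5 4)(2 3 8 7 6)
  after f: (1 6 8)(2 3 7 5)

f r' r' r' f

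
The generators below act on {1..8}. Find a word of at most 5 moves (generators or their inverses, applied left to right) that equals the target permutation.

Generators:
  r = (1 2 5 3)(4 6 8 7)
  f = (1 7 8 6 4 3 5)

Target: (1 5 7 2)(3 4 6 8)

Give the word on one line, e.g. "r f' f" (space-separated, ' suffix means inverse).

  after r: (1 2 5 3)(4 6 8 7)
  after f: (1 2)(3 7)
  after r': (2 3 8 6 4 7 5)
  after r': (1 3 6 7 2 5)(4 8)
  after f: (1 5 7 2)(3 4 6 8)

r f r' r' f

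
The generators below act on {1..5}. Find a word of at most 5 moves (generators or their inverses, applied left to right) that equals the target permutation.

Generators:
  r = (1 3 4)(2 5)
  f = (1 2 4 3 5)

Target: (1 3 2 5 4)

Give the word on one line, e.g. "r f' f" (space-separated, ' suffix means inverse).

f f f

  after f: (1 2 4 3 5)
  after f: (1 4 5 2 3)
  after f: (1 3 2 5 4)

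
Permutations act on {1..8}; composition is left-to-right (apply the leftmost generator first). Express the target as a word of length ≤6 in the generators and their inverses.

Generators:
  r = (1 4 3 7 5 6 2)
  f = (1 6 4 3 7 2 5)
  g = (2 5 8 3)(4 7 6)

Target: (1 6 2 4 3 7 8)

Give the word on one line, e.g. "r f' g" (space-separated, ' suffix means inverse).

  after r: (1 4 3 7 5 6 2)
  after g': (1 6 3 4 8 5 7 2)
  after r: (1 2 4 8 6 7)
  after f': (1 7 5 2 6 3 4 8)
  after g: (1 6 2 4 3 7 8)

r g' r f' g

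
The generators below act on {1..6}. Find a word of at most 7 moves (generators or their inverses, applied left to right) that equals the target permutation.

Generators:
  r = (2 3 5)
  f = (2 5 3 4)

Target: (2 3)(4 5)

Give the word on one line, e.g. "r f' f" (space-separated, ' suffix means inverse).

  after f: (2 5 3 4)
  after f: (2 3)(4 5)
  after r': (3 5 4)
  after r': (2 5 4)
  after r': (2 3)(4 5)

f f r' r' r'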